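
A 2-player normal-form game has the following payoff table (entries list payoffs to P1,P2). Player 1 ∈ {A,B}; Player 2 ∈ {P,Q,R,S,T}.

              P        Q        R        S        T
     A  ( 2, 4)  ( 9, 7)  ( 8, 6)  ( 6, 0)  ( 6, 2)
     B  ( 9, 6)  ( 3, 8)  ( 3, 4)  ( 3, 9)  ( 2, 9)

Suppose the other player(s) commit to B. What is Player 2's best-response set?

P2 best: {S,T}

u_2(P vs B) = 6
u_2(Q vs B) = 8
u_2(R vs B) = 4
u_2(S vs B) = 9
u_2(T vs B) = 9
max payoff 9 at {S,T}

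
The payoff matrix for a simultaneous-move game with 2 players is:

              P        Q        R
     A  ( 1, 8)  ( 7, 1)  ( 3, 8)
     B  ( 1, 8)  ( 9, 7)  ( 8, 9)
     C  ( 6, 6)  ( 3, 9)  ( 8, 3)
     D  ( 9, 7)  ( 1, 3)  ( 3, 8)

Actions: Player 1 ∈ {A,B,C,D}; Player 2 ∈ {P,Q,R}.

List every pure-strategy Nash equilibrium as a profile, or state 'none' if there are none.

(A,P): not NE [P1→D gives 9>1]
(A,Q): not NE [P1→B gives 9>7; P2→R gives 8>1]
(A,R): not NE [P1→C gives 8>3]
(B,P): not NE [P1→D gives 9>1; P2→R gives 9>8]
(B,Q): not NE [P2→R gives 9>7]
(B,R): NE
(C,P): not NE [P1→D gives 9>6; P2→Q gives 9>6]
(C,Q): not NE [P1→B gives 9>3]
(C,R): not NE [P2→Q gives 9>3]
(D,P): not NE [P2→R gives 8>7]
(D,Q): not NE [P1→B gives 9>1; P2→R gives 8>3]
(D,R): not NE [P1→C gives 8>3]

PSNE = {(B,R)}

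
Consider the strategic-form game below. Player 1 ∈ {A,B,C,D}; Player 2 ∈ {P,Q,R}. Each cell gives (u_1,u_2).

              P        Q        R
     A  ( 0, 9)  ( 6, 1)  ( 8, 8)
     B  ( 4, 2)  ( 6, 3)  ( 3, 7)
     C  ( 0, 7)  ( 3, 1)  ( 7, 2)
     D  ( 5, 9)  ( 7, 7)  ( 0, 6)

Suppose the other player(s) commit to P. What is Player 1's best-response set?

u_1(A vs P) = 0
u_1(B vs P) = 4
u_1(C vs P) = 0
u_1(D vs P) = 5
max payoff 5 at {D}

BR_1 = {D}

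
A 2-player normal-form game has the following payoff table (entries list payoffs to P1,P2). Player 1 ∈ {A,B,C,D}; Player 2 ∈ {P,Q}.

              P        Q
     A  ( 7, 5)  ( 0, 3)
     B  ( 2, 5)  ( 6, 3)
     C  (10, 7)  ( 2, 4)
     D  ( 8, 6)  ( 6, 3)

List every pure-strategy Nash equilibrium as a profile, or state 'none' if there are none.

(A,P): not NE [P1→C gives 10>7]
(A,Q): not NE [P1→D gives 6>0; P2→P gives 5>3]
(B,P): not NE [P1→C gives 10>2]
(B,Q): not NE [P2→P gives 5>3]
(C,P): NE
(C,Q): not NE [P1→D gives 6>2; P2→P gives 7>4]
(D,P): not NE [P1→C gives 10>8]
(D,Q): not NE [P2→P gives 6>3]

Nash profiles: (C,P)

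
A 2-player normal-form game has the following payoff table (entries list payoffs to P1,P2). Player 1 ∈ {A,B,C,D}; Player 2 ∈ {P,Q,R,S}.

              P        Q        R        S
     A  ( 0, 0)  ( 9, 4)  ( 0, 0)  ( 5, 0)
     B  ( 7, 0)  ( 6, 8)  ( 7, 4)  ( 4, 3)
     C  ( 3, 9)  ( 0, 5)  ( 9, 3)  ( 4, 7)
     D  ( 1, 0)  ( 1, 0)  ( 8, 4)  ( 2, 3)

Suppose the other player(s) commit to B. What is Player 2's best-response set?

u_2(P vs B) = 0
u_2(Q vs B) = 8
u_2(R vs B) = 4
u_2(S vs B) = 3
max payoff 8 at {Q}

BR_2 = {Q}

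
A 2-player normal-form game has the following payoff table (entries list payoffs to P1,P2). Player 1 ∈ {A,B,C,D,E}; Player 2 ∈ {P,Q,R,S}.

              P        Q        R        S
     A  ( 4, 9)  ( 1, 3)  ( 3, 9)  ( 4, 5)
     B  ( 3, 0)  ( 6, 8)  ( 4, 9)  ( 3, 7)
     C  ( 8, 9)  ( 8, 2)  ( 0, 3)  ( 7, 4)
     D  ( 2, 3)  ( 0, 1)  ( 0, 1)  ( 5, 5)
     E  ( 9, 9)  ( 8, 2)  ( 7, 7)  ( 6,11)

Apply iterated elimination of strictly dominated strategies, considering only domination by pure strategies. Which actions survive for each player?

Remaining: P1:{C,E} P2:{P,S}

P1 drop A (E beats it: P:9>4 Q:8>1 R:7>3 S:6>4)
P1 drop B (E beats it: P:9>3 Q:8>6 R:7>4 S:6>3)
P1 drop D (E beats it: P:9>2 Q:8>0 R:7>0 S:6>5)
P2 drop Q (P beats it: C:9>2 E:9>2)
P2 drop R (P beats it: C:9>3 E:9>7)
P1→{C,E} P2→{P,S}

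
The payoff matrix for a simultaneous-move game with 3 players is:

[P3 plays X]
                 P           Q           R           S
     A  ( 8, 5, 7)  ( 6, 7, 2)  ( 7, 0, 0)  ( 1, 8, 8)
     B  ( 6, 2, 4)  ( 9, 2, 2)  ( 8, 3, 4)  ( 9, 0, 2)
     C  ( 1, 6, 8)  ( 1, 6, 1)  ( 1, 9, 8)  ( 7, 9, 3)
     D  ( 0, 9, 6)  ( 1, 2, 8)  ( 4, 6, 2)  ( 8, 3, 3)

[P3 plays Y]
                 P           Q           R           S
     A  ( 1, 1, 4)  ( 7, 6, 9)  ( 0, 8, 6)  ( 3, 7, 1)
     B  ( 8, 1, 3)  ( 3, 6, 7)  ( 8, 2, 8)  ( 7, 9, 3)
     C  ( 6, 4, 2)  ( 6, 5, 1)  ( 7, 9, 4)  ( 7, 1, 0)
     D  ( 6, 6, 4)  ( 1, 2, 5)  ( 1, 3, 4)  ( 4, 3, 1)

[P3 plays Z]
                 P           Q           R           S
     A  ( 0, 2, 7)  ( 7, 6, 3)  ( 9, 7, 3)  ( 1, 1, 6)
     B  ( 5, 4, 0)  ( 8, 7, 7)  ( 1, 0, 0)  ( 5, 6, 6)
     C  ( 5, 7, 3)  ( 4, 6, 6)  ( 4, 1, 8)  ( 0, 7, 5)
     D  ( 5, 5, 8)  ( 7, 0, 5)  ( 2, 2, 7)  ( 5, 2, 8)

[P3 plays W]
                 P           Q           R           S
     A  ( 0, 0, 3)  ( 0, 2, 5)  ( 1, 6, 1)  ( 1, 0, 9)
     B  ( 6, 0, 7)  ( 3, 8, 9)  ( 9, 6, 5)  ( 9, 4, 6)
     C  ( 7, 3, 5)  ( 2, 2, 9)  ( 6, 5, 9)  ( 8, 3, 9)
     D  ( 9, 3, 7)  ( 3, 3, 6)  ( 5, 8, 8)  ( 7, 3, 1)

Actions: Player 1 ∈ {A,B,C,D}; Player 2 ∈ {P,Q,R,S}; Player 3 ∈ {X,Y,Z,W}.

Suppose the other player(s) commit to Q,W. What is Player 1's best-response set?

P1 best: {B,D}

u_1(A vs Q,W) = 0
u_1(B vs Q,W) = 3
u_1(C vs Q,W) = 2
u_1(D vs Q,W) = 3
max payoff 3 at {B,D}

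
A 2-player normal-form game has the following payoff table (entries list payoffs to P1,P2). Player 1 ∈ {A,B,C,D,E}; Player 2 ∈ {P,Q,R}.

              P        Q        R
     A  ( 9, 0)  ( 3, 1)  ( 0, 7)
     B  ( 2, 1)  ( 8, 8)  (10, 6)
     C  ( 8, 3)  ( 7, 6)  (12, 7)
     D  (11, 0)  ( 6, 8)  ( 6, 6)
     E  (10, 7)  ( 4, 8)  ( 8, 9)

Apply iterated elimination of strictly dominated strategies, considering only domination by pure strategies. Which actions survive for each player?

P1 drop A (D beats it: P:11>9 Q:6>3 R:6>0)
P2 drop P (Q beats it: B:8>1 C:6>3 D:8>0 E:8>7)
P1 drop D (B beats it: Q:8>6 R:10>6)
P1 drop E (B beats it: Q:8>4 R:10>8)
P1→{B,C} P2→{Q,R}

Remaining: P1:{B,C} P2:{Q,R}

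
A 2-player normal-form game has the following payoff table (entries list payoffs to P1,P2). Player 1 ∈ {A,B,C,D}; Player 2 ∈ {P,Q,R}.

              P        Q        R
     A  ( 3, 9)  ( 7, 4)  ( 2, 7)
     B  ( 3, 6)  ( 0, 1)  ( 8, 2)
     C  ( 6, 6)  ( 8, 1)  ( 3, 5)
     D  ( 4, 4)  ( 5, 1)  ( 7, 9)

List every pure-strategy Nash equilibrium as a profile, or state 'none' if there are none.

(A,P): not NE [P1→C gives 6>3]
(A,Q): not NE [P1→C gives 8>7; P2→P gives 9>4]
(A,R): not NE [P1→B gives 8>2; P2→P gives 9>7]
(B,P): not NE [P1→C gives 6>3]
(B,Q): not NE [P1→C gives 8>0; P2→P gives 6>1]
(B,R): not NE [P2→P gives 6>2]
(C,P): NE
(C,Q): not NE [P2→P gives 6>1]
(C,R): not NE [P1→B gives 8>3; P2→P gives 6>5]
(D,P): not NE [P1→C gives 6>4; P2→R gives 9>4]
(D,Q): not NE [P1→C gives 8>5; P2→R gives 9>1]
(D,R): not NE [P1→B gives 8>7]

Nash profiles: (C,P)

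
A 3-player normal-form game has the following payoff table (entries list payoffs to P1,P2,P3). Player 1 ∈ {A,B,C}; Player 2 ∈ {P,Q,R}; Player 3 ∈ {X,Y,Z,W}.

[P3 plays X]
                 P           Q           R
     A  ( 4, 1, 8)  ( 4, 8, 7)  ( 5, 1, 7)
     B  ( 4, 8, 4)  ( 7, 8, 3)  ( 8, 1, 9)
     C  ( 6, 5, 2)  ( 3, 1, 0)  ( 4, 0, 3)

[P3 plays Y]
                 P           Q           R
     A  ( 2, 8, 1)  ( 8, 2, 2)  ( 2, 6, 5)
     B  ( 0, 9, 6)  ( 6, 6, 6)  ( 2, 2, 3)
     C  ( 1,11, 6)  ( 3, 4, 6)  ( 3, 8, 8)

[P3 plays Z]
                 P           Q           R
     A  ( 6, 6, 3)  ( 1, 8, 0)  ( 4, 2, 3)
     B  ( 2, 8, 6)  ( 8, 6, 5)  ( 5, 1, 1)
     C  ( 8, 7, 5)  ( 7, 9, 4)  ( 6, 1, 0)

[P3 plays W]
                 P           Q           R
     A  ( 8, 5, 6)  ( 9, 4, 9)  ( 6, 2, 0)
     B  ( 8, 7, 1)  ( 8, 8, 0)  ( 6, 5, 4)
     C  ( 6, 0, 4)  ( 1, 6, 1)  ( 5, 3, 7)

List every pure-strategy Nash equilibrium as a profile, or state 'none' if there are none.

(A,P,X): not NE [P1→C gives 6>4; P2→Q gives 8>1]
(A,P,Y): not NE [P3→X gives 8>1]
(A,P,Z): not NE [P1→C gives 8>6; P2→Q gives 8>6; P3→X gives 8>3]
(A,P,W): not NE [P3→X gives 8>6]
(A,Q,X): not NE [P1→B gives 7>4; P3→W gives 9>7]
(A,Q,Y): not NE [P2→P gives 8>2; P3→W gives 9>2]
(A,Q,Z): not NE [P1→B gives 8>1; P3→W gives 9>0]
(A,Q,W): not NE [P2→P gives 5>4]
(A,R,X): not NE [P1→B gives 8>5; P2→Q gives 8>1]
(A,R,Y): not NE [P1→C gives 3>2; P2→P gives 8>6; P3→X gives 7>5]
(A,R,Z): not NE [P1→C gives 6>4; P2→Q gives 8>2; P3→X gives 7>3]
(A,R,W): not NE [P2→P gives 5>2; P3→X gives 7>0]
(B,P,X): not NE [P1→C gives 6>4; P3→Z gives 6>4]
(B,P,Y): not NE [P1→A gives 2>0]
(B,P,Z): not NE [P1→C gives 8>2]
(B,P,W): not NE [P2→Q gives 8>7; P3→Z gives 6>1]
(B,Q,X): not NE [P3→Y gives 6>3]
(B,Q,Y): not NE [P1→A gives 8>6; P2→P gives 9>6]
(B,Q,Z): not NE [P2→P gives 8>6; P3→Y gives 6>5]
(B,Q,W): not NE [P1→A gives 9>8; P3→Y gives 6>0]
(B,R,X): not NE [P2→Q gives 8>1]
(B,R,Y): not NE [P1→C gives 3>2; P2→P gives 9>2; P3→X gives 9>3]
(B,R,Z): not NE [P1→C gives 6>5; P2→P gives 8>1; P3→X gives 9>1]
(B,R,W): not NE [P2→Q gives 8>5; P3→X gives 9>4]
(C,P,X): not NE [P3→Y gives 6>2]
(C,P,Y): not NE [P1→A gives 2>1]
(C,P,Z): not NE [P2→Q gives 9>7; P3→Y gives 6>5]
(C,P,W): not NE [P1→B gives 8>6; P2→Q gives 6>0; P3→Y gives 6>4]
(C,Q,X): not NE [P1→B gives 7>3; P2→P gives 5>1; P3→Y gives 6>0]
(C,Q,Y): not NE [P1→A gives 8>3; P2→P gives 11>4]
(C,Q,Z): not NE [P1→B gives 8>7; P3→Y gives 6>4]
(C,Q,W): not NE [P1→A gives 9>1; P3→Y gives 6>1]
(C,R,X): not NE [P1→B gives 8>4; P2→P gives 5>0; P3→Y gives 8>3]
(C,R,Y): not NE [P2→P gives 11>8]
(C,R,Z): not NE [P2→Q gives 9>1; P3→Y gives 8>0]
(C,R,W): not NE [P1→B gives 6>5; P2→Q gives 6>3; P3→Y gives 8>7]

No pure NE.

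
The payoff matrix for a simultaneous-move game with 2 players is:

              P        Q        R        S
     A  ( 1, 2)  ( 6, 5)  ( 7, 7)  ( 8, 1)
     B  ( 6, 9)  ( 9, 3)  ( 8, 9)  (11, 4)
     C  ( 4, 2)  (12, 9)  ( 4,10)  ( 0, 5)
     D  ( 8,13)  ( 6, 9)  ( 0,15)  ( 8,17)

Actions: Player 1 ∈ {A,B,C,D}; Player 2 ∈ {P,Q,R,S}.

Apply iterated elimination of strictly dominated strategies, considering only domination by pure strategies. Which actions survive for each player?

Remaining: P1:{B,D} P2:{P,R,S}

P1 drop A (B beats it: P:6>1 Q:9>6 R:8>7 S:11>8)
P2 drop Q (R beats it: B:9>3 C:10>9 D:15>9)
P1 drop C (B beats it: P:6>4 R:8>4 S:11>0)
P1→{B,D} P2→{P,R,S}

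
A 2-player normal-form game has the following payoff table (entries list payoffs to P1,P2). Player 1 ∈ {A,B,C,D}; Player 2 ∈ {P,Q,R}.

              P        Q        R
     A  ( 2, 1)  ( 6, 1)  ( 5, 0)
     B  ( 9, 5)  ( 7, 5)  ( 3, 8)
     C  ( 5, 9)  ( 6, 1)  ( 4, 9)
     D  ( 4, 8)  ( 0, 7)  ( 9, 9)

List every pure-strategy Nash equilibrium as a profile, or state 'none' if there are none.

NE set: (D,R)

(A,P): not NE [P1→B gives 9>2]
(A,Q): not NE [P1→B gives 7>6]
(A,R): not NE [P1→D gives 9>5; P2→Q gives 1>0]
(B,P): not NE [P2→R gives 8>5]
(B,Q): not NE [P2→R gives 8>5]
(B,R): not NE [P1→D gives 9>3]
(C,P): not NE [P1→B gives 9>5]
(C,Q): not NE [P1→B gives 7>6; P2→R gives 9>1]
(C,R): not NE [P1→D gives 9>4]
(D,P): not NE [P1→B gives 9>4; P2→R gives 9>8]
(D,Q): not NE [P1→B gives 7>0; P2→R gives 9>7]
(D,R): NE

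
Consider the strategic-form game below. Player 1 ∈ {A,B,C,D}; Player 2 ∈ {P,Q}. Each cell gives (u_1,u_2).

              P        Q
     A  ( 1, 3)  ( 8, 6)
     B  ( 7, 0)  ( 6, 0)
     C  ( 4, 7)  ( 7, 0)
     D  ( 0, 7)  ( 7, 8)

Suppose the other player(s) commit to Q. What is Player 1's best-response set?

u_1(A vs Q) = 8
u_1(B vs Q) = 6
u_1(C vs Q) = 7
u_1(D vs Q) = 7
max payoff 8 at {A}

BR_1 = {A}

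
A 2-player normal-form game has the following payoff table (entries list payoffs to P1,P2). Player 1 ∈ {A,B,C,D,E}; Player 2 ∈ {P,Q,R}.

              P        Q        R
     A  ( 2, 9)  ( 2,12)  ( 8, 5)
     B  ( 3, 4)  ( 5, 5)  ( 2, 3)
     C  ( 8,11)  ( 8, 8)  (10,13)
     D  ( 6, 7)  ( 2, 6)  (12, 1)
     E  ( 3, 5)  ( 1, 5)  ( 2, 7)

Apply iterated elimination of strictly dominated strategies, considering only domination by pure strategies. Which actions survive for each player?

Survivors P1:{C,D} P2:{P,R}

P1 drop A (C beats it: P:8>2 Q:8>2 R:10>8)
P1 drop B (C beats it: P:8>3 Q:8>5 R:10>2)
P1 drop E (C beats it: P:8>3 Q:8>1 R:10>2)
P2 drop Q (P beats it: C:11>8 D:7>6)
P1→{C,D} P2→{P,R}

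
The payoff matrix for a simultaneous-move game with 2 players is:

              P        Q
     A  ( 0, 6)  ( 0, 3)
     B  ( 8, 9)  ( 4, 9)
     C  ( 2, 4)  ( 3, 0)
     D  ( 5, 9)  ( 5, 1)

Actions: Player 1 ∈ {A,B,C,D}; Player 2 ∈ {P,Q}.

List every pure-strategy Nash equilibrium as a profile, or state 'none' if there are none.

(A,P): not NE [P1→B gives 8>0]
(A,Q): not NE [P1→D gives 5>0; P2→P gives 6>3]
(B,P): NE
(B,Q): not NE [P1→D gives 5>4]
(C,P): not NE [P1→B gives 8>2]
(C,Q): not NE [P1→D gives 5>3; P2→P gives 4>0]
(D,P): not NE [P1→B gives 8>5]
(D,Q): not NE [P2→P gives 9>1]

NE set: (B,P)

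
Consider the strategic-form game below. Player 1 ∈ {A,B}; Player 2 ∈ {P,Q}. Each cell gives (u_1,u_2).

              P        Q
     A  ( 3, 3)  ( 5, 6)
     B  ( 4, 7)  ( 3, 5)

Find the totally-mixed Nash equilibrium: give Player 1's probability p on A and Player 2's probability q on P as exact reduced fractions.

(p,q) = (2/5, 2/3)

P1 indiff ⇒ q·3+(1-q)·5 = q·4+(1-q)·3 ⇒ q(-1) = (1-q)(-2) ⇒ q = 2/3
P2 indiff ⇒ p·3+(1-p)·7 = p·6+(1-p)·5 ⇒ p(-3) = (1-p)(-2) ⇒ p = 2/5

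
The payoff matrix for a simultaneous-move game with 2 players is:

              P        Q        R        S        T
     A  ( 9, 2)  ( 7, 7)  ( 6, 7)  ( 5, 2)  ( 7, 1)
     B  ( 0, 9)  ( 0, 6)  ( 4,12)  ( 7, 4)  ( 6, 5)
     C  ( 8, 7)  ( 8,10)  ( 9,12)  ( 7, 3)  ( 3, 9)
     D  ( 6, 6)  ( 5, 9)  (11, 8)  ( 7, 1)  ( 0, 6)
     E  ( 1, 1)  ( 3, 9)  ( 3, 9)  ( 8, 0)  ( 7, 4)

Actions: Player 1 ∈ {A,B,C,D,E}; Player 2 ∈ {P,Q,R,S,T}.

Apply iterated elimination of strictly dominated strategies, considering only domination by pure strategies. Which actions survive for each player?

Remaining: P1:{C,D} P2:{Q,R}

P2 drop P (R beats it: A:7>2 B:12>9 C:12>7 D:8>6 E:9>1)
P2 drop S (Q beats it: A:7>2 B:6>4 C:10>3 D:9>1 E:9>0)
P1 drop B (A beats it: Q:7>0 R:6>4 T:7>6)
P2 drop T (Q beats it: A:7>1 C:10>9 D:9>6 E:9>4)
P1 drop A (C beats it: Q:8>7 R:9>6)
P1 drop E (C beats it: Q:8>3 R:9>3)
P1→{C,D} P2→{Q,R}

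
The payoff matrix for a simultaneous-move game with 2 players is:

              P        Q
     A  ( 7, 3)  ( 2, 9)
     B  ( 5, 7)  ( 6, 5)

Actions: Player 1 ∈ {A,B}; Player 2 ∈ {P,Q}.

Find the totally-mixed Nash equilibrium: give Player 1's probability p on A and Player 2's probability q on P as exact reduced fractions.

(p,q) = (1/4, 2/3)

P1 indiff ⇒ q·7+(1-q)·2 = q·5+(1-q)·6 ⇒ q(2) = (1-q)(4) ⇒ q = 2/3
P2 indiff ⇒ p·3+(1-p)·7 = p·9+(1-p)·5 ⇒ p(-6) = (1-p)(-2) ⇒ p = 1/4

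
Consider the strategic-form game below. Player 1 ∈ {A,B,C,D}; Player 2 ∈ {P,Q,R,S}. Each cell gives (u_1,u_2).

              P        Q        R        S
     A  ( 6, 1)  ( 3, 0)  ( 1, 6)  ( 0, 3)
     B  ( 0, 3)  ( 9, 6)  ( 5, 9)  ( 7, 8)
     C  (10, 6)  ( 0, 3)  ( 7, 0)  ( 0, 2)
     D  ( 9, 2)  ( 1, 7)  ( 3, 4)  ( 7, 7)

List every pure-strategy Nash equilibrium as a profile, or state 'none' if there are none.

(A,P): not NE [P1→C gives 10>6; P2→R gives 6>1]
(A,Q): not NE [P1→B gives 9>3; P2→R gives 6>0]
(A,R): not NE [P1→C gives 7>1]
(A,S): not NE [P1→D gives 7>0; P2→R gives 6>3]
(B,P): not NE [P1→C gives 10>0; P2→R gives 9>3]
(B,Q): not NE [P2→R gives 9>6]
(B,R): not NE [P1→C gives 7>5]
(B,S): not NE [P2→R gives 9>8]
(C,P): NE
(C,Q): not NE [P1→B gives 9>0; P2→P gives 6>3]
(C,R): not NE [P2→P gives 6>0]
(C,S): not NE [P1→D gives 7>0; P2→P gives 6>2]
(D,P): not NE [P1→C gives 10>9; P2→S gives 7>2]
(D,Q): not NE [P1→B gives 9>1]
(D,R): not NE [P1→C gives 7>3; P2→S gives 7>4]
(D,S): NE

Nash profiles: (C,P), (D,S)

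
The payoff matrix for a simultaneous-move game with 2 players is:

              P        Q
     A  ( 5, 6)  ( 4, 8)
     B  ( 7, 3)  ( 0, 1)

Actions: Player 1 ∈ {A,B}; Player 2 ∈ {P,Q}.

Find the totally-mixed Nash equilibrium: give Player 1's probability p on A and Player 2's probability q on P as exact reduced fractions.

P1 mixes 1/2 on A; P2 mixes 2/3 on P

P1 indiff ⇒ q·5+(1-q)·4 = q·7+(1-q)·0 ⇒ q(-2) = (1-q)(-4) ⇒ q = 2/3
P2 indiff ⇒ p·6+(1-p)·3 = p·8+(1-p)·1 ⇒ p(-2) = (1-p)(-2) ⇒ p = 1/2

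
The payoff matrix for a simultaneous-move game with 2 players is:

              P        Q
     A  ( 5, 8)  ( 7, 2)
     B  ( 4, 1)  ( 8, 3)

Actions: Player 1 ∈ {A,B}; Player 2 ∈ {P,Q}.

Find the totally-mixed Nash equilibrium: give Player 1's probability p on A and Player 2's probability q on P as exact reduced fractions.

P1 indiff ⇒ q·5+(1-q)·7 = q·4+(1-q)·8 ⇒ q(1) = (1-q)(1) ⇒ q = 1/2
P2 indiff ⇒ p·8+(1-p)·1 = p·2+(1-p)·3 ⇒ p(6) = (1-p)(2) ⇒ p = 1/4

(p,q) = (1/4, 1/2)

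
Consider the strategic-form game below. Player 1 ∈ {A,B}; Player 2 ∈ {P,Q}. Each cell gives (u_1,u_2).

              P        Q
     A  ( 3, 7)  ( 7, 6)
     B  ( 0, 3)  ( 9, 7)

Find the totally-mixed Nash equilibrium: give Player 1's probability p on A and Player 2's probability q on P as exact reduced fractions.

P1 indiff ⇒ q·3+(1-q)·7 = q·0+(1-q)·9 ⇒ q(3) = (1-q)(2) ⇒ q = 2/5
P2 indiff ⇒ p·7+(1-p)·3 = p·6+(1-p)·7 ⇒ p(1) = (1-p)(4) ⇒ p = 4/5

(p,q) = (4/5, 2/5)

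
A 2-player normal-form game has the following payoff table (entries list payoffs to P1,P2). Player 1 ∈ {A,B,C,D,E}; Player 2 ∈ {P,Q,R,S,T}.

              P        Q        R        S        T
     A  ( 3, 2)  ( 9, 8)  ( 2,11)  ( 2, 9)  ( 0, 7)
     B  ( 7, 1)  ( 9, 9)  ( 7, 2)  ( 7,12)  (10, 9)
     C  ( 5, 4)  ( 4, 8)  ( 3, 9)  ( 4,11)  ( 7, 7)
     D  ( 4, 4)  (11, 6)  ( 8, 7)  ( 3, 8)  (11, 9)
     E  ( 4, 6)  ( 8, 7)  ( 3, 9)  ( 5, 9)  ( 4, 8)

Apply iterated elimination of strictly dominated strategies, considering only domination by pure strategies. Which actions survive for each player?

P1 drop A (D beats it: P:4>3 Q:11>9 R:8>2 S:3>2 T:11>0)
P1 drop C (B beats it: P:7>5 Q:9>4 R:7>3 S:7>4 T:10>7)
P1 drop E (B beats it: P:7>4 Q:9>8 R:7>3 S:7>5 T:10>4)
P2 drop P (Q beats it: B:9>1 D:6>4)
P2 drop Q (S beats it: B:12>9 D:8>6)
P2 drop R (S beats it: B:12>2 D:8>7)
P1→{B,D} P2→{S,T}

Survivors P1:{B,D} P2:{S,T}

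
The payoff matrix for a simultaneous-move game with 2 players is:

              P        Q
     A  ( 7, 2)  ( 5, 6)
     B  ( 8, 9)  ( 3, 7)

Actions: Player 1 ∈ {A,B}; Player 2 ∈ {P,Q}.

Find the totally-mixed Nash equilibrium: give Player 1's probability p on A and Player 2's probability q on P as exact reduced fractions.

P1 indiff ⇒ q·7+(1-q)·5 = q·8+(1-q)·3 ⇒ q(-1) = (1-q)(-2) ⇒ q = 2/3
P2 indiff ⇒ p·2+(1-p)·9 = p·6+(1-p)·7 ⇒ p(-4) = (1-p)(-2) ⇒ p = 1/3

(p,q) = (1/3, 2/3)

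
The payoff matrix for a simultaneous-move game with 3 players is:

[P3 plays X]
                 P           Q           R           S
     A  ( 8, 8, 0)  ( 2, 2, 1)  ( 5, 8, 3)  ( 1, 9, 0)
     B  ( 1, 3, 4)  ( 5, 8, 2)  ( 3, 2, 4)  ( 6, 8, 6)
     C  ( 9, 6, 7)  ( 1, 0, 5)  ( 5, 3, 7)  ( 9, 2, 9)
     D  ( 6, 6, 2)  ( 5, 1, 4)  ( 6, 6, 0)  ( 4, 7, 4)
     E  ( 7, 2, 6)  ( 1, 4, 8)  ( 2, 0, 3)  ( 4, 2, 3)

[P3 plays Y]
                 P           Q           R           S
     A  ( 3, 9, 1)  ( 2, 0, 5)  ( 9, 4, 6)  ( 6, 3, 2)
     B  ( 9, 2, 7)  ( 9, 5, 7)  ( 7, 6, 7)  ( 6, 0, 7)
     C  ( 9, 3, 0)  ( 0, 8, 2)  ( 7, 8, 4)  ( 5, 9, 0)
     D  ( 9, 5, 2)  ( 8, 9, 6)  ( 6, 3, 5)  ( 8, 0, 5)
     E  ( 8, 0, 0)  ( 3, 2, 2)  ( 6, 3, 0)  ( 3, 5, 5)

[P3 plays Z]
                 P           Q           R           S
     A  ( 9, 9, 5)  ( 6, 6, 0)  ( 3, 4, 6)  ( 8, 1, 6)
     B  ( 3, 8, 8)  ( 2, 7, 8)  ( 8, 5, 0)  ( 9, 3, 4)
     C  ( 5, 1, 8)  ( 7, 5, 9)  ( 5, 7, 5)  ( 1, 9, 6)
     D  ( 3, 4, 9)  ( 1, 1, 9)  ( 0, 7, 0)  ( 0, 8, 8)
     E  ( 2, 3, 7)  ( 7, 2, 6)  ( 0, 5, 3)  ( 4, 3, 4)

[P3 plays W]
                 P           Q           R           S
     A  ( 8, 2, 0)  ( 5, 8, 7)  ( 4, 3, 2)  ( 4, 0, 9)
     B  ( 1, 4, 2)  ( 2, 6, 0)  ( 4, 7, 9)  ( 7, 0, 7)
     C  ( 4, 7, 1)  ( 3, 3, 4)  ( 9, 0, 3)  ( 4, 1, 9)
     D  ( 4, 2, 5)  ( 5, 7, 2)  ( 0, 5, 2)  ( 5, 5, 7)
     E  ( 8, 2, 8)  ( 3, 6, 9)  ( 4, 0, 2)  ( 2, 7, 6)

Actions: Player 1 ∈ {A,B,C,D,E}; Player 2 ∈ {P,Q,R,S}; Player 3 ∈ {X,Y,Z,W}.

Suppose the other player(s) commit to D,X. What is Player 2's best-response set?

u_2(P vs D,X) = 6
u_2(Q vs D,X) = 1
u_2(R vs D,X) = 6
u_2(S vs D,X) = 7
max payoff 7 at {S}

argmax u_2 = {S}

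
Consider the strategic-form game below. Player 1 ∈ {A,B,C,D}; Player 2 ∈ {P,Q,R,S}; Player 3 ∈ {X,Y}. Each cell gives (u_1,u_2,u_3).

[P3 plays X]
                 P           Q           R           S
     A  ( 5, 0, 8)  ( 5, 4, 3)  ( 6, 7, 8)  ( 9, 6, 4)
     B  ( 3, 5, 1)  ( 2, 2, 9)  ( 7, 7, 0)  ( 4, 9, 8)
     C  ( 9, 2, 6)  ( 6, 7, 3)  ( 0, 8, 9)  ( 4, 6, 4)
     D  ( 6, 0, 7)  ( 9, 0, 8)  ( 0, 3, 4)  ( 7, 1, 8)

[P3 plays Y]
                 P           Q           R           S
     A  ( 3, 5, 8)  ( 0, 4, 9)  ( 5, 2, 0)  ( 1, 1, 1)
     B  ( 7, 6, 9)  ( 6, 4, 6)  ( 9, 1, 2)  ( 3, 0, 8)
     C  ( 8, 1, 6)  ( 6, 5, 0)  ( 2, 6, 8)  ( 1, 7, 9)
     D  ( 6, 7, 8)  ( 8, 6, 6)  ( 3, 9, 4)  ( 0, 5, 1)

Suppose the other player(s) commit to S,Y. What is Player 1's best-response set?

u_1(A vs S,Y) = 1
u_1(B vs S,Y) = 3
u_1(C vs S,Y) = 1
u_1(D vs S,Y) = 0
max payoff 3 at {B}

BR_1 = {B}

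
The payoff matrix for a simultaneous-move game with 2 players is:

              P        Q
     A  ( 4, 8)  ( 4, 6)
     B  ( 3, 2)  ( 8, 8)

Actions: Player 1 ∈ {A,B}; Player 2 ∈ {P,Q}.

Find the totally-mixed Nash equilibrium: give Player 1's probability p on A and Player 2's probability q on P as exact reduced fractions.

P1 indiff ⇒ q·4+(1-q)·4 = q·3+(1-q)·8 ⇒ q(1) = (1-q)(4) ⇒ q = 4/5
P2 indiff ⇒ p·8+(1-p)·2 = p·6+(1-p)·8 ⇒ p(2) = (1-p)(6) ⇒ p = 3/4

P1 mixes 3/4 on A; P2 mixes 4/5 on P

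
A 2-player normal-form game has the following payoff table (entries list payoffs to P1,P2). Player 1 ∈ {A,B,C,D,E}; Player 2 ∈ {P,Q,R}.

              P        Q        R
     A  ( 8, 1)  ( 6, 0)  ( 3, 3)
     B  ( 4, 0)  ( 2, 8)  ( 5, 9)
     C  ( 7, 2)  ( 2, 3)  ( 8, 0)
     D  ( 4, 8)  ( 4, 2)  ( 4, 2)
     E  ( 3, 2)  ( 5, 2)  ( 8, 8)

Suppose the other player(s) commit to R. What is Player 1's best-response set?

BR_1 = {C,E}

u_1(A vs R) = 3
u_1(B vs R) = 5
u_1(C vs R) = 8
u_1(D vs R) = 4
u_1(E vs R) = 8
max payoff 8 at {C,E}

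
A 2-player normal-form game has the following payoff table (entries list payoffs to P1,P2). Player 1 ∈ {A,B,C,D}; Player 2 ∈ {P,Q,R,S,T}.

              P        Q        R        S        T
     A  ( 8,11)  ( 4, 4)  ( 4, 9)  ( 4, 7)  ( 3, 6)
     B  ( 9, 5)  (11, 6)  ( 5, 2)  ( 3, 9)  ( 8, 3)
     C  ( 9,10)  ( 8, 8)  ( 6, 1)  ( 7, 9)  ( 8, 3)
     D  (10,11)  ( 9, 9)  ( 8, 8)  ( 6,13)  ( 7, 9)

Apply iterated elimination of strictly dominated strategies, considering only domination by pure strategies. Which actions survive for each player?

P1 drop A (C beats it: P:9>8 Q:8>4 R:6>4 S:7>4 T:8>3)
P2 drop Q (S beats it: B:9>6 C:9>8 D:13>9)
P2 drop R (P beats it: B:5>2 C:10>1 D:11>8)
P2 drop T (P beats it: B:5>3 C:10>3 D:11>9)
P1 drop B (D beats it: P:10>9 S:6>3)
P1→{C,D} P2→{P,S}

Survivors P1:{C,D} P2:{P,S}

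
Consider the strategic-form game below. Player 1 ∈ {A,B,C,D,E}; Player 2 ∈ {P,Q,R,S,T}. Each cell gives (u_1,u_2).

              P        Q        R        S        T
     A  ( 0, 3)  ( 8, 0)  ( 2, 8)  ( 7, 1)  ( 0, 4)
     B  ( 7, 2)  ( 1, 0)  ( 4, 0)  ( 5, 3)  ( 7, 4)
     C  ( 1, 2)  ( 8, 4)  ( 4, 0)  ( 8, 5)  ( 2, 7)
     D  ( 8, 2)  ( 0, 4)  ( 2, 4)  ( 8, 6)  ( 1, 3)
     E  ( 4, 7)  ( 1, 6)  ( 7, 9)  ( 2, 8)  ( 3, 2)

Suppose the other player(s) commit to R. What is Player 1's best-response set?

u_1(A vs R) = 2
u_1(B vs R) = 4
u_1(C vs R) = 4
u_1(D vs R) = 2
u_1(E vs R) = 7
max payoff 7 at {E}

argmax u_1 = {E}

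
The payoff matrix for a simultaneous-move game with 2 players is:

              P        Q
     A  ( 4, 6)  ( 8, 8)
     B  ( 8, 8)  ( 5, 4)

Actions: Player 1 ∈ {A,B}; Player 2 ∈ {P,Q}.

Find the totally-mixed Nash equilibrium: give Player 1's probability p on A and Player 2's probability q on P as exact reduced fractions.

p=2/3, q=3/7

P1 indiff ⇒ q·4+(1-q)·8 = q·8+(1-q)·5 ⇒ q(-4) = (1-q)(-3) ⇒ q = 3/7
P2 indiff ⇒ p·6+(1-p)·8 = p·8+(1-p)·4 ⇒ p(-2) = (1-p)(-4) ⇒ p = 2/3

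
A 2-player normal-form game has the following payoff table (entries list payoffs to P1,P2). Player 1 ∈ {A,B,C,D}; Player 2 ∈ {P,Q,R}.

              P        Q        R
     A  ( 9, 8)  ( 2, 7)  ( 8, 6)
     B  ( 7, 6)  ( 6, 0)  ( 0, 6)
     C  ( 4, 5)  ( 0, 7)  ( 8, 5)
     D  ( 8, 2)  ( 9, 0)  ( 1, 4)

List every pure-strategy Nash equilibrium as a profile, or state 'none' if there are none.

PSNE = {(A,P)}

(A,P): NE
(A,Q): not NE [P1→D gives 9>2; P2→P gives 8>7]
(A,R): not NE [P2→P gives 8>6]
(B,P): not NE [P1→A gives 9>7]
(B,Q): not NE [P1→D gives 9>6; P2→R gives 6>0]
(B,R): not NE [P1→C gives 8>0]
(C,P): not NE [P1→A gives 9>4; P2→Q gives 7>5]
(C,Q): not NE [P1→D gives 9>0]
(C,R): not NE [P2→Q gives 7>5]
(D,P): not NE [P1→A gives 9>8; P2→R gives 4>2]
(D,Q): not NE [P2→R gives 4>0]
(D,R): not NE [P1→C gives 8>1]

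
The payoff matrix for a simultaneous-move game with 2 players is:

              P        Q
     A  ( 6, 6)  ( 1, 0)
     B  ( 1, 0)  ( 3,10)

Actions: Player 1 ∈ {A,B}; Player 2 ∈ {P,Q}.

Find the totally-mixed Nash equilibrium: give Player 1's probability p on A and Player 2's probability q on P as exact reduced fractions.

P1 mixes 5/8 on A; P2 mixes 2/7 on P

P1 indiff ⇒ q·6+(1-q)·1 = q·1+(1-q)·3 ⇒ q(5) = (1-q)(2) ⇒ q = 2/7
P2 indiff ⇒ p·6+(1-p)·0 = p·0+(1-p)·10 ⇒ p(6) = (1-p)(10) ⇒ p = 5/8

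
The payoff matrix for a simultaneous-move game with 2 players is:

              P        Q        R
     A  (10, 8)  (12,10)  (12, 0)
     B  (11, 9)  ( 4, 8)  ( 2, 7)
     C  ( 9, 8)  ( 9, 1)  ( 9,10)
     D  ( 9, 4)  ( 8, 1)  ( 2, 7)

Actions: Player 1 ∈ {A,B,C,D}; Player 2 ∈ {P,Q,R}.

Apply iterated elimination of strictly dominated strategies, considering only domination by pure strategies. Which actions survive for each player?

P1 drop C (A beats it: P:10>9 Q:12>9 R:12>9)
P1 drop D (A beats it: P:10>9 Q:12>8 R:12>2)
P2 drop R (P beats it: A:8>0 B:9>7)
P1→{A,B} P2→{P,Q}

Survivors P1:{A,B} P2:{P,Q}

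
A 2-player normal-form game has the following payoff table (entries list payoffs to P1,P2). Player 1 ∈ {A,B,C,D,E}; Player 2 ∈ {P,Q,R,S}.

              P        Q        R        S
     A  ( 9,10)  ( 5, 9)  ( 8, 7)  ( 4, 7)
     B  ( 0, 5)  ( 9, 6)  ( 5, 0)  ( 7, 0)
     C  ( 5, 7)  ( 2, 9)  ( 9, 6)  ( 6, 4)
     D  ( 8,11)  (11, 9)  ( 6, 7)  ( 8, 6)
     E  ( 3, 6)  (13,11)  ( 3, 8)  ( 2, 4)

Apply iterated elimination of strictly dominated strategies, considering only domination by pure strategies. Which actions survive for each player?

Survivors P1:{A,D,E} P2:{P,Q}

P1 drop B (D beats it: P:8>0 Q:11>9 R:6>5 S:8>7)
P2 drop R (Q beats it: A:9>7 C:9>6 D:9>7 E:11>8)
P1 drop C (D beats it: P:8>5 Q:11>2 S:8>6)
P2 drop S (P beats it: A:10>7 D:11>6 E:6>4)
P1→{A,D,E} P2→{P,Q}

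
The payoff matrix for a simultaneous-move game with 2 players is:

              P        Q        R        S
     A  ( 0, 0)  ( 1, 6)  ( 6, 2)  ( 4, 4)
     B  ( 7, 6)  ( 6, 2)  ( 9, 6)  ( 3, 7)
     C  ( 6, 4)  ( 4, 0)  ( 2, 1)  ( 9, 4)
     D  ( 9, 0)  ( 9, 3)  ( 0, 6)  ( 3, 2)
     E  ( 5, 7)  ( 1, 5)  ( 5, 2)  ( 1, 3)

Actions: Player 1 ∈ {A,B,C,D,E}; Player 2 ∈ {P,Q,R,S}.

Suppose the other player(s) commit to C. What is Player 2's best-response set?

P2 best: {P,S}

u_2(P vs C) = 4
u_2(Q vs C) = 0
u_2(R vs C) = 1
u_2(S vs C) = 4
max payoff 4 at {P,S}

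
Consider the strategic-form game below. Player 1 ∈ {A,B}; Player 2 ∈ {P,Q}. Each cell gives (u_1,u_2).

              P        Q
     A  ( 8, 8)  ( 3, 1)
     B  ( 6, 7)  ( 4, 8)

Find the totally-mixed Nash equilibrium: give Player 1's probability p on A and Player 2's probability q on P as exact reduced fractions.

p=1/8, q=1/3

P1 indiff ⇒ q·8+(1-q)·3 = q·6+(1-q)·4 ⇒ q(2) = (1-q)(1) ⇒ q = 1/3
P2 indiff ⇒ p·8+(1-p)·7 = p·1+(1-p)·8 ⇒ p(7) = (1-p)(1) ⇒ p = 1/8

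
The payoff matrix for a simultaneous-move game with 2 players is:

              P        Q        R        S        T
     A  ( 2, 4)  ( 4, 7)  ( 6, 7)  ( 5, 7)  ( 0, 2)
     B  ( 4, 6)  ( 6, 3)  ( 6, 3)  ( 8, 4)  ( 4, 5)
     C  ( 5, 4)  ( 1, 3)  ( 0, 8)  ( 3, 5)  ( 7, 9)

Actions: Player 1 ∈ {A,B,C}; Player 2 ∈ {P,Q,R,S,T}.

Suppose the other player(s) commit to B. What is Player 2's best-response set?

u_2(P vs B) = 6
u_2(Q vs B) = 3
u_2(R vs B) = 3
u_2(S vs B) = 4
u_2(T vs B) = 5
max payoff 6 at {P}

P2 best: {P}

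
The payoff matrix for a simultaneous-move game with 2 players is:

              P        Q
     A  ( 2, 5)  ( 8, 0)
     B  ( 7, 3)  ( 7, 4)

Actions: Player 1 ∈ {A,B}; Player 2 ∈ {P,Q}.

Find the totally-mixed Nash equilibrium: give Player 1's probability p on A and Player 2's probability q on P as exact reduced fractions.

P1 indiff ⇒ q·2+(1-q)·8 = q·7+(1-q)·7 ⇒ q(-5) = (1-q)(-1) ⇒ q = 1/6
P2 indiff ⇒ p·5+(1-p)·3 = p·0+(1-p)·4 ⇒ p(5) = (1-p)(1) ⇒ p = 1/6

(p,q) = (1/6, 1/6)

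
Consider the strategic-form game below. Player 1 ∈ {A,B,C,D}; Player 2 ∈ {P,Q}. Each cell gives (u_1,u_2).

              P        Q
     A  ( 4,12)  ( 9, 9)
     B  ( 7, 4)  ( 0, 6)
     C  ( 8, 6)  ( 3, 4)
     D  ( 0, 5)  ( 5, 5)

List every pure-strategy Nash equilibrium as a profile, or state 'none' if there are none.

Nash profiles: (C,P)

(A,P): not NE [P1→C gives 8>4]
(A,Q): not NE [P2→P gives 12>9]
(B,P): not NE [P1→C gives 8>7; P2→Q gives 6>4]
(B,Q): not NE [P1→A gives 9>0]
(C,P): NE
(C,Q): not NE [P1→A gives 9>3; P2→P gives 6>4]
(D,P): not NE [P1→C gives 8>0]
(D,Q): not NE [P1→A gives 9>5]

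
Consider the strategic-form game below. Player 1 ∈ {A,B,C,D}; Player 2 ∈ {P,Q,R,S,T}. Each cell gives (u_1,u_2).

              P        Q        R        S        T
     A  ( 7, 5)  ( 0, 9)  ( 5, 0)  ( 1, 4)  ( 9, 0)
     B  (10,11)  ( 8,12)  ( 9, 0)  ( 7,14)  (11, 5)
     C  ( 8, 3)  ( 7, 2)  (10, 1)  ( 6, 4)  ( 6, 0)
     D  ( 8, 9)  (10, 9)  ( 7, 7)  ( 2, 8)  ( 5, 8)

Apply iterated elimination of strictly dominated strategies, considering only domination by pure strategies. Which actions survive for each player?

P1 drop A (B beats it: P:10>7 Q:8>0 R:9>5 S:7>1 T:11>9)
P2 drop R (P beats it: B:11>0 C:3>1 D:9>7)
P1 drop C (B beats it: P:10>8 Q:8>7 S:7>6 T:11>6)
P2 drop T (P beats it: B:11>5 D:9>8)
P1→{B,D} P2→{P,Q,S}

IESDS → P1:{B,D} P2:{P,Q,S}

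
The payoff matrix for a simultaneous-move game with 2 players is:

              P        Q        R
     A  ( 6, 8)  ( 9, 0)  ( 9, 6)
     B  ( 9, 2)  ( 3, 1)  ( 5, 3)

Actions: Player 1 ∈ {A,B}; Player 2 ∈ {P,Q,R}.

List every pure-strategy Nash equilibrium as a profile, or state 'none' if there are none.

(A,P): not NE [P1→B gives 9>6]
(A,Q): not NE [P2→P gives 8>0]
(A,R): not NE [P2→P gives 8>6]
(B,P): not NE [P2→R gives 3>2]
(B,Q): not NE [P1→A gives 9>3; P2→R gives 3>1]
(B,R): not NE [P1→A gives 9>5]

Equilibria: none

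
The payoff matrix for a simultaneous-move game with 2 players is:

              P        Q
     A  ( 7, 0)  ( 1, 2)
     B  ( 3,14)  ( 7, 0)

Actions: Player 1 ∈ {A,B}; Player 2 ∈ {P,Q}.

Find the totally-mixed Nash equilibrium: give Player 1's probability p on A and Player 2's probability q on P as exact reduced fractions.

P1 indiff ⇒ q·7+(1-q)·1 = q·3+(1-q)·7 ⇒ q(4) = (1-q)(6) ⇒ q = 3/5
P2 indiff ⇒ p·0+(1-p)·14 = p·2+(1-p)·0 ⇒ p(-2) = (1-p)(-14) ⇒ p = 7/8

P1 mixes 7/8 on A; P2 mixes 3/5 on P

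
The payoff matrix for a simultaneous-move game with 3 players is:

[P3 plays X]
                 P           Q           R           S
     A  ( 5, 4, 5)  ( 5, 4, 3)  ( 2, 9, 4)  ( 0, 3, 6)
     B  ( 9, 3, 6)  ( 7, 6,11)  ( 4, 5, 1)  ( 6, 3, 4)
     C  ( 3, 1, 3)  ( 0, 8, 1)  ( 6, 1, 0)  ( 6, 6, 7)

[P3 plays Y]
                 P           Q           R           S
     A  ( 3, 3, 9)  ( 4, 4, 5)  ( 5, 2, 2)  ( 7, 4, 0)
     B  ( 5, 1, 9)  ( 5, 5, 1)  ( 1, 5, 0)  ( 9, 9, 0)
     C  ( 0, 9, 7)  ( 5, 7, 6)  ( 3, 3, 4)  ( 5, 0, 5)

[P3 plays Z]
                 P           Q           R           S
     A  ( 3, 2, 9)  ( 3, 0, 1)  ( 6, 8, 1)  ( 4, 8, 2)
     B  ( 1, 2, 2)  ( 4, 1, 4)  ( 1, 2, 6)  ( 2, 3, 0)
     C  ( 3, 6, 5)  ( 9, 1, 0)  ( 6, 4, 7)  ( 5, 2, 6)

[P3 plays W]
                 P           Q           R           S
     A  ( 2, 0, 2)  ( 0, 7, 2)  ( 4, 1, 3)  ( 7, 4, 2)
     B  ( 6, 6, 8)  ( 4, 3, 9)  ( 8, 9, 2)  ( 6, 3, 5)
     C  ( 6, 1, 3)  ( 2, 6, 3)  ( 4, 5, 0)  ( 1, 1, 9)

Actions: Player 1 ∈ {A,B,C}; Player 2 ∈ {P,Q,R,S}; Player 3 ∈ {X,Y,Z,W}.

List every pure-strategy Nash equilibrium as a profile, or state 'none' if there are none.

Nash profiles: (B,Q,X)

(A,P,X): not NE [P1→B gives 9>5; P2→R gives 9>4; P3→Z gives 9>5]
(A,P,Y): not NE [P1→B gives 5>3; P2→S gives 4>3]
(A,P,Z): not NE [P2→S gives 8>2]
(A,P,W): not NE [P1→C gives 6>2; P2→Q gives 7>0; P3→Z gives 9>2]
(A,Q,X): not NE [P1→B gives 7>5; P2→R gives 9>4; P3→Y gives 5>3]
(A,Q,Y): not NE [P1→C gives 5>4]
(A,Q,Z): not NE [P1→C gives 9>3; P2→S gives 8>0; P3→Y gives 5>1]
(A,Q,W): not NE [P1→B gives 4>0; P3→Y gives 5>2]
(A,R,X): not NE [P1→C gives 6>2]
(A,R,Y): not NE [P2→S gives 4>2; P3→X gives 4>2]
(A,R,Z): not NE [P3→X gives 4>1]
(A,R,W): not NE [P1→B gives 8>4; P2→Q gives 7>1; P3→X gives 4>3]
(A,S,X): not NE [P1→C gives 6>0; P2→R gives 9>3]
(A,S,Y): not NE [P1→B gives 9>7; P3→X gives 6>0]
(A,S,Z): not NE [P1→C gives 5>4; P3→X gives 6>2]
(A,S,W): not NE [P2→Q gives 7>4; P3→X gives 6>2]
(B,P,X): not NE [P2→Q gives 6>3; P3→Y gives 9>6]
(B,P,Y): not NE [P2→S gives 9>1]
(B,P,Z): not NE [P1→C gives 3>1; P2→S gives 3>2; P3→Y gives 9>2]
(B,P,W): not NE [P2→R gives 9>6; P3→Y gives 9>8]
(B,Q,X): NE
(B,Q,Y): not NE [P2→S gives 9>5; P3→X gives 11>1]
(B,Q,Z): not NE [P1→C gives 9>4; P2→S gives 3>1; P3→X gives 11>4]
(B,Q,W): not NE [P2→R gives 9>3; P3→X gives 11>9]
(B,R,X): not NE [P1→C gives 6>4; P2→Q gives 6>5; P3→Z gives 6>1]
(B,R,Y): not NE [P1→A gives 5>1; P2→S gives 9>5; P3→Z gives 6>0]
(B,R,Z): not NE [P1→C gives 6>1; P2→S gives 3>2]
(B,R,W): not NE [P3→Z gives 6>2]
(B,S,X): not NE [P2→Q gives 6>3; P3→W gives 5>4]
(B,S,Y): not NE [P3→W gives 5>0]
(B,S,Z): not NE [P1→C gives 5>2; P3→W gives 5>0]
(B,S,W): not NE [P1→A gives 7>6; P2→R gives 9>3]
(C,P,X): not NE [P1→B gives 9>3; P2→Q gives 8>1; P3→Y gives 7>3]
(C,P,Y): not NE [P1→B gives 5>0]
(C,P,Z): not NE [P3→Y gives 7>5]
(C,P,W): not NE [P2→Q gives 6>1; P3→Y gives 7>3]
(C,Q,X): not NE [P1→B gives 7>0; P3→Y gives 6>1]
(C,Q,Y): not NE [P2→P gives 9>7]
(C,Q,Z): not NE [P2→P gives 6>1; P3→Y gives 6>0]
(C,Q,W): not NE [P1→B gives 4>2; P3→Y gives 6>3]
(C,R,X): not NE [P2→Q gives 8>1; P3→Z gives 7>0]
(C,R,Y): not NE [P1→A gives 5>3; P2→P gives 9>3; P3→Z gives 7>4]
(C,R,Z): not NE [P2→P gives 6>4]
(C,R,W): not NE [P1→B gives 8>4; P2→Q gives 6>5; P3→Z gives 7>0]
(C,S,X): not NE [P2→Q gives 8>6; P3→W gives 9>7]
(C,S,Y): not NE [P1→B gives 9>5; P2→P gives 9>0; P3→W gives 9>5]
(C,S,Z): not NE [P2→P gives 6>2; P3→W gives 9>6]
(C,S,W): not NE [P1→A gives 7>1; P2→Q gives 6>1]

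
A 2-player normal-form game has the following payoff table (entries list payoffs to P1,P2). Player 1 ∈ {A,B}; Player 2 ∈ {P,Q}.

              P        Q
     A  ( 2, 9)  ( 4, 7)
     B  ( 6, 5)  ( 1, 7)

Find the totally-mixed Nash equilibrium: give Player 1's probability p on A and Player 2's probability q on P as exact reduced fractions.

P1 mixes 1/2 on A; P2 mixes 3/7 on P

P1 indiff ⇒ q·2+(1-q)·4 = q·6+(1-q)·1 ⇒ q(-4) = (1-q)(-3) ⇒ q = 3/7
P2 indiff ⇒ p·9+(1-p)·5 = p·7+(1-p)·7 ⇒ p(2) = (1-p)(2) ⇒ p = 1/2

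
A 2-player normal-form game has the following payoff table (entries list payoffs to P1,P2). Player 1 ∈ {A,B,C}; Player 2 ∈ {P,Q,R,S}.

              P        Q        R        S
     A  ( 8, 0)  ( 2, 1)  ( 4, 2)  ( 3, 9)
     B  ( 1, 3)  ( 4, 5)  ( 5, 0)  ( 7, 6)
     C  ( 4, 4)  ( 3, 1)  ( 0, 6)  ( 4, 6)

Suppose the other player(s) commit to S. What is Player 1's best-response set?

P1 best: {B}

u_1(A vs S) = 3
u_1(B vs S) = 7
u_1(C vs S) = 4
max payoff 7 at {B}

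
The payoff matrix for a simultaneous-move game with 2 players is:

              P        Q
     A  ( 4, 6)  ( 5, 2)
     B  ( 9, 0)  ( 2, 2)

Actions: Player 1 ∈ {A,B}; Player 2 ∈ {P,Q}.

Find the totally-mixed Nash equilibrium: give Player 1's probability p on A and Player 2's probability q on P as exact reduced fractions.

(p,q) = (1/3, 3/8)

P1 indiff ⇒ q·4+(1-q)·5 = q·9+(1-q)·2 ⇒ q(-5) = (1-q)(-3) ⇒ q = 3/8
P2 indiff ⇒ p·6+(1-p)·0 = p·2+(1-p)·2 ⇒ p(4) = (1-p)(2) ⇒ p = 1/3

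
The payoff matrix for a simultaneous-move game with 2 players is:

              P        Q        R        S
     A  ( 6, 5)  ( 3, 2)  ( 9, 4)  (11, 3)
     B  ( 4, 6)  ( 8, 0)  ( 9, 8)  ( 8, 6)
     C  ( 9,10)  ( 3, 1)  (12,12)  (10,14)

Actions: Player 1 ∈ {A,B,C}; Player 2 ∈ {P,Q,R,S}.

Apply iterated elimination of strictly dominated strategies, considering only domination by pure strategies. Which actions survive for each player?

IESDS → P1:{A,C} P2:{P,R,S}

P2 drop Q (P beats it: A:5>2 B:6>0 C:10>1)
P1 drop B (C beats it: P:9>4 R:12>9 S:10>8)
P1→{A,C} P2→{P,R,S}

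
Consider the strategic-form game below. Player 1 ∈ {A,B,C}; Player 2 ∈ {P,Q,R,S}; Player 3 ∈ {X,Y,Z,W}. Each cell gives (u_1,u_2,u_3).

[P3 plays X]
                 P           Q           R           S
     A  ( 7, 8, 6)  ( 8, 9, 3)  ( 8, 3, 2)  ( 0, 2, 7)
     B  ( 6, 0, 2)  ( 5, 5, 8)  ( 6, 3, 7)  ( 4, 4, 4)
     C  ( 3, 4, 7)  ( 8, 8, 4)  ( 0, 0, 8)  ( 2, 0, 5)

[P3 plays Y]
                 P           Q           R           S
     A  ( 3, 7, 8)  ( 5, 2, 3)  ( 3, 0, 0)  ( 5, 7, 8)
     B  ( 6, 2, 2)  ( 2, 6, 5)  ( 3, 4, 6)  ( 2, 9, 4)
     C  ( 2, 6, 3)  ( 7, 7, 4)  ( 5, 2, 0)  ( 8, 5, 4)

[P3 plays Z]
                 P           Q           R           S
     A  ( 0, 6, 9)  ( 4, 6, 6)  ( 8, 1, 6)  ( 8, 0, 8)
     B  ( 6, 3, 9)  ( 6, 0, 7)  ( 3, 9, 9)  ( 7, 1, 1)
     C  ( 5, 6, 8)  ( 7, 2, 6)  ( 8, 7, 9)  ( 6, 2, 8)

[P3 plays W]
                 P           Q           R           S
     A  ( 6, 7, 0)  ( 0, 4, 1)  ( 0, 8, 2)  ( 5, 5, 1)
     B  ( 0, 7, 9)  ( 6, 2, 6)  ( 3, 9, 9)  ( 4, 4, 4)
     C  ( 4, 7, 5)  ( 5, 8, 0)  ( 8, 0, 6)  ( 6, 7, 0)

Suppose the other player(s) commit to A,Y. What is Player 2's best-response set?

u_2(P vs A,Y) = 7
u_2(Q vs A,Y) = 2
u_2(R vs A,Y) = 0
u_2(S vs A,Y) = 7
max payoff 7 at {P,S}

BR_2 = {P,S}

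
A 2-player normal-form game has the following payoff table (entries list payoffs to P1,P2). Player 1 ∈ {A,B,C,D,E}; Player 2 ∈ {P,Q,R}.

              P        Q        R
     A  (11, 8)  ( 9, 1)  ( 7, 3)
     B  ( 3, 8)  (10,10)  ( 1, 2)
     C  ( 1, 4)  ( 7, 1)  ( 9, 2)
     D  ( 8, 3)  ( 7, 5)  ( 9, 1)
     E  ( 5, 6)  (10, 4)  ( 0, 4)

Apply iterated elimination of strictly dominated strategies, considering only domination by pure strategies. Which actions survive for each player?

Survivors P1:{A,B,E} P2:{P,Q}

P2 drop R (P beats it: A:8>3 B:8>2 C:4>2 D:3>1 E:6>4)
P1 drop C (A beats it: P:11>1 Q:9>7)
P1 drop D (A beats it: P:11>8 Q:9>7)
P1→{A,B,E} P2→{P,Q}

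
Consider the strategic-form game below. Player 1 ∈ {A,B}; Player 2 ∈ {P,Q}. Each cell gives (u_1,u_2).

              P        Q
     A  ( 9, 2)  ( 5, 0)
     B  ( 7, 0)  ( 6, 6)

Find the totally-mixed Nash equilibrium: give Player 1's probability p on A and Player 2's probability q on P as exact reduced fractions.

P1 mixes 3/4 on A; P2 mixes 1/3 on P

P1 indiff ⇒ q·9+(1-q)·5 = q·7+(1-q)·6 ⇒ q(2) = (1-q)(1) ⇒ q = 1/3
P2 indiff ⇒ p·2+(1-p)·0 = p·0+(1-p)·6 ⇒ p(2) = (1-p)(6) ⇒ p = 3/4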